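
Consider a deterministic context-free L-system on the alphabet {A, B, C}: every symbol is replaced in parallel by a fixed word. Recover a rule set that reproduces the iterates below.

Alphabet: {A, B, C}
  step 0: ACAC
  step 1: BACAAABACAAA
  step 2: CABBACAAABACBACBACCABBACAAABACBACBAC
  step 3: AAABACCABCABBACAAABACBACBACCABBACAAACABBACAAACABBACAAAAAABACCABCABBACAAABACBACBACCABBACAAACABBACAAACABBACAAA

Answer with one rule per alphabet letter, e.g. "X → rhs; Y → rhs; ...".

  step 2 ⇒ step 3: CABBACAAABACBACBACCABBACAAABACBACBAC ⇒ AAA·BAC·CAB·CAB·BAC·AAA·BAC·BAC·BAC·CAB·BAC·AAA·CAB·BAC·AAA·CAB·BAC·AAA·AAA·BAC·CAB·CAB·BAC·AAA·BAC·BAC·BAC·CAB·BAC·AAA·CAB·BAC·AAA·CAB·BAC·AAA
    A ↦ BAC
    B ↦ CAB
    C ↦ AAA

A->BAC, B->CAB, C->AAA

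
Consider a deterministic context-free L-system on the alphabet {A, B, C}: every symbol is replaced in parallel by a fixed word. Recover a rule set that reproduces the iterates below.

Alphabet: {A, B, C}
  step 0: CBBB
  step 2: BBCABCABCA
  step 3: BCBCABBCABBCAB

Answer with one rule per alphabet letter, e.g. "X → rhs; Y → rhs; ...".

  step 2 ⇒ step 3: BBCABCABCA ⇒ BC·BC·A·B·BC·A·B·BC·A·B
    A ↦ B
    B ↦ BC
    C ↦ A

A->B, B->BC, C->A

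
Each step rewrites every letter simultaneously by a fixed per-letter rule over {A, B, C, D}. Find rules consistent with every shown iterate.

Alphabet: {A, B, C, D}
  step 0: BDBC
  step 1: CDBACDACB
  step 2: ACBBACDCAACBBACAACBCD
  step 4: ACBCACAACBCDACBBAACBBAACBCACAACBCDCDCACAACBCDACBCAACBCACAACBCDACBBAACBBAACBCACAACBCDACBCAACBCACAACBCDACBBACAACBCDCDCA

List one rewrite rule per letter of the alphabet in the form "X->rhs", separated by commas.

A->CA, B->CD, C->ACB, D->BA

  step 1 ⇒ step 2: CDBACDACB ⇒ ACB·BA·CD·CA·ACB·BA·CA·ACB·CD
    A ↦ CA
    B ↦ CD
    C ↦ ACB
    D ↦ BA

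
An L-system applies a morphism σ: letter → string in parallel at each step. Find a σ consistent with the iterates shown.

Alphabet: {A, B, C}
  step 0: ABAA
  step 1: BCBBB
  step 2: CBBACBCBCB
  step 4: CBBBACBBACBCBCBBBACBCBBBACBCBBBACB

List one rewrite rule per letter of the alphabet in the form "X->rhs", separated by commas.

A->B, B->CB, C->BA

  step 1 ⇒ step 2: BCBBB ⇒ CB·BA·CB·CB·CB
    B ↦ CB
    C ↦ BA
  step 0 ⇒ step 1: ABAA ⇒ B·CB·B·B
    A ↦ B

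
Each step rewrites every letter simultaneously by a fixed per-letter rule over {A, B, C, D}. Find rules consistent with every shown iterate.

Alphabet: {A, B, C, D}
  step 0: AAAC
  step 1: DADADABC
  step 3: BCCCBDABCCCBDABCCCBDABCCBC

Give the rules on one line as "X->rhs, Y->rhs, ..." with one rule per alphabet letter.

  step 0 ⇒ step 1: AAAC ⇒ DA·DA·DA·BC
    A ↦ DA
    C ↦ BC
    B ↦ C  (constrained at step 1)
    D ↦ CB  (constrained at step 1)

A->DA, B->C, C->BC, D->CB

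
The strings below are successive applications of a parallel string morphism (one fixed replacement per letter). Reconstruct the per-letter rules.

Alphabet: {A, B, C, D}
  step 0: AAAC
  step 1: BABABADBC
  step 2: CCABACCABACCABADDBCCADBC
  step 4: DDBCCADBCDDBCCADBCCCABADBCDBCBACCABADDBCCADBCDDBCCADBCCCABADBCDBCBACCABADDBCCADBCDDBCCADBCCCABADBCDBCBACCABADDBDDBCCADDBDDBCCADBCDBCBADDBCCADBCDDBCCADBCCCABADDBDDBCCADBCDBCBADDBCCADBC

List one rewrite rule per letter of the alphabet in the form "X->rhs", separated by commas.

A->BA, B->CCA, C->DBC, D->DDB

  step 1 ⇒ step 2: BABABADBC ⇒ CCA·BA·CCA·BA·CCA·BA·DDB·CCA·DBC
    A ↦ BA
    B ↦ CCA
    C ↦ DBC
    D ↦ DDB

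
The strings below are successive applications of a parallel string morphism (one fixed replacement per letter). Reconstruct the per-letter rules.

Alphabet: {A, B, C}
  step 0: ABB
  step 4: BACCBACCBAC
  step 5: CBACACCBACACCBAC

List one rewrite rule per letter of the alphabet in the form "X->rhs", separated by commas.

  step 4 ⇒ step 5: BACCBACCBAC ⇒ C·B·AC·AC·C·B·AC·AC·C·B·AC
    A ↦ B
    B ↦ C
    C ↦ AC

A->B, B->C, C->AC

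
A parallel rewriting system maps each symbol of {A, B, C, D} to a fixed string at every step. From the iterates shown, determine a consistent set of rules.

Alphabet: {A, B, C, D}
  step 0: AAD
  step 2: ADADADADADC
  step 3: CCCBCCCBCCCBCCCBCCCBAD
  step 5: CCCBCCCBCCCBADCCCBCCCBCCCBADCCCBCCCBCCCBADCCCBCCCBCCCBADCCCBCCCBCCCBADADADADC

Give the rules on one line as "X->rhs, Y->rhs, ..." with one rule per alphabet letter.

A->CC, B->C, C->AD, D->CB

  step 2 ⇒ step 3: ADADADADADC ⇒ CC·CB·CC·CB·CC·CB·CC·CB·CC·CB·AD
    A ↦ CC
    C ↦ AD
    D ↦ CB
    B ↦ C  (constrained at step 3)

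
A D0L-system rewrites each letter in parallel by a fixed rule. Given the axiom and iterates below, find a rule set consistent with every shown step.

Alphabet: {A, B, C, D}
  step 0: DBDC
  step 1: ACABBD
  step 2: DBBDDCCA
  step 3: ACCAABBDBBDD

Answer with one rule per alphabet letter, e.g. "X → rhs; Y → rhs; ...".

A->D, B->C, C->BBD, D->A

  step 2 ⇒ step 3: DBBDDCCA ⇒ A·C·C·A·A·BBD·BBD·D
    A ↦ D
    B ↦ C
    C ↦ BBD
    D ↦ A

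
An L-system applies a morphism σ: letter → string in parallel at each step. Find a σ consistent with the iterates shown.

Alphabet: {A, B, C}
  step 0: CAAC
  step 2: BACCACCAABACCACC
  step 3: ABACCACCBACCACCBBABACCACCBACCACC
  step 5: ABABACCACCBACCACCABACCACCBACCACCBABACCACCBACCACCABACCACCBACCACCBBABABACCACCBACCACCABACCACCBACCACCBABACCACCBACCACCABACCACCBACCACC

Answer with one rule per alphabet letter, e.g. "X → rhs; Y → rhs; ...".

  step 2 ⇒ step 3: BACCACCAABACCACC ⇒ A·B·ACC·ACC·B·ACC·ACC·B·B·A·B·ACC·ACC·B·ACC·ACC
    A ↦ B
    B ↦ A
    C ↦ ACC

A->B, B->A, C->ACC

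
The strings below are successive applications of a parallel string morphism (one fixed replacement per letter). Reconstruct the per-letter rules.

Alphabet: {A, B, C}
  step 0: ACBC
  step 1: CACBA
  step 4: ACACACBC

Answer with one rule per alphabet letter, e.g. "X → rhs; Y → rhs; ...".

  step 0 ⇒ step 1: ACBC ⇒ C·A·CB·A
    A ↦ C
    B ↦ CB
    C ↦ A

A->C, B->CB, C->A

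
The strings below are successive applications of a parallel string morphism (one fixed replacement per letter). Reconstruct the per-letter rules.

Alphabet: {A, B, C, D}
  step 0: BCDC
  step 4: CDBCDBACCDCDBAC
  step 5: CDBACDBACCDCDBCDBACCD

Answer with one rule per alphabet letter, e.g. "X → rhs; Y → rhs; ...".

  step 4 ⇒ step 5: CDBCDBACCDCDBAC ⇒ CD·B·A·CD·B·A·C·CD·CD·B·CD·B·A·C·CD
    A ↦ C
    B ↦ A
    C ↦ CD
    D ↦ B

A->C, B->A, C->CD, D->B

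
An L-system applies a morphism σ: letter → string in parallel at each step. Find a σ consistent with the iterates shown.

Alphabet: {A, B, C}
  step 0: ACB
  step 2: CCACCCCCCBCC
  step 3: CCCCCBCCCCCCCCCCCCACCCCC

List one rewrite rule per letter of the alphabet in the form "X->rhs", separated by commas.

  step 2 ⇒ step 3: CCACCCCCCBCC ⇒ CC·CC·CB·CC·CC·CC·CC·CC·CC·AC·CC·CC
    A ↦ CB
    B ↦ AC
    C ↦ CC

A->CB, B->AC, C->CC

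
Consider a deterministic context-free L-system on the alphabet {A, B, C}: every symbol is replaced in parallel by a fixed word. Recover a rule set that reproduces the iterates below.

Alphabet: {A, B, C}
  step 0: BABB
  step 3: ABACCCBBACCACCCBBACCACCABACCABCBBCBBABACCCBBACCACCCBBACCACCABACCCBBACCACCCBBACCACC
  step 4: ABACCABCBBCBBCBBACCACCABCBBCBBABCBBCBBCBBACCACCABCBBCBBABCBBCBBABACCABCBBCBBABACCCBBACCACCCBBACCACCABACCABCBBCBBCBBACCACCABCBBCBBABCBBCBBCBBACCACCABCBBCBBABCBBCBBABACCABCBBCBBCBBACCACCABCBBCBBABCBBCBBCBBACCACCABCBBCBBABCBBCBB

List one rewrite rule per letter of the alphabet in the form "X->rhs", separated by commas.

A->AB, B->ACC, C->CBB

  step 3 ⇒ step 4: ABACCCBBACCACCCBBACCACCABACCABCBBCBBABACCCBBACCACCCBBACCACCABACCCBBACCACCCBBACCACC ⇒ AB·ACC·AB·CBB·CBB·CBB·ACC·ACC·AB·CBB·CBB·AB·CBB·CBB·CBB·ACC·ACC·AB·CBB·CBB·AB·CBB·CBB·AB·ACC·AB·CBB·CBB·AB·ACC·CBB·ACC·ACC·CBB·ACC·ACC·AB·ACC·AB·CBB·CBB·CBB·ACC·ACC·AB·CBB·CBB·AB·CBB·CBB·CBB·ACC·ACC·AB·CBB·CBB·AB·CBB·CBB·AB·ACC·AB·CBB·CBB·CBB·ACC·ACC·AB·CBB·CBB·AB·CBB·CBB·CBB·ACC·ACC·AB·CBB·CBB·AB·CBB·CBB
    A ↦ AB
    B ↦ ACC
    C ↦ CBB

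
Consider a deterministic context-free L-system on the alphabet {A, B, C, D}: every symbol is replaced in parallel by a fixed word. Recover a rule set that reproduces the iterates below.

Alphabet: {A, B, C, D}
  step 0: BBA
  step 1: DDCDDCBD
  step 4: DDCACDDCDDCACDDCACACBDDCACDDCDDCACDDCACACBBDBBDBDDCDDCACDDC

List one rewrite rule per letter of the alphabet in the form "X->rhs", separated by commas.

A->BD, B->DDC, C->B, D->AC

  step 0 ⇒ step 1: BBA ⇒ DDC·DDC·BD
    A ↦ BD
    B ↦ DDC
    C ↦ B  (constrained at step 1)
    D ↦ AC  (constrained at step 1)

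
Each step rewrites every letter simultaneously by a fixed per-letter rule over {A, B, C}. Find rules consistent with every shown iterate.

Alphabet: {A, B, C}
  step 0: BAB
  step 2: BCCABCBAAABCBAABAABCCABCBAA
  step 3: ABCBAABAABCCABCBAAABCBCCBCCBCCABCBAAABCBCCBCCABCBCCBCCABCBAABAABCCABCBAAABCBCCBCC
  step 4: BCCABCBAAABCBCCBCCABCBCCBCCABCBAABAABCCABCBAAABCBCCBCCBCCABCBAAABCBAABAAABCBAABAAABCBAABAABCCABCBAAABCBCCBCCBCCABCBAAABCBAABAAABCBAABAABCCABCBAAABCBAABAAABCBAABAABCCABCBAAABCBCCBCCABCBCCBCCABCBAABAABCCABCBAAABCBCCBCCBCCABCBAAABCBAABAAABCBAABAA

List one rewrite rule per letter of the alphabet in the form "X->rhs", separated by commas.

A->BCC, B->ABC, C->BAA

  step 3 ⇒ step 4: ABCBAABAABCCABCBAAABCBCCBCCBCCABCBAAABCBCCBCCABCBCCBCCABCBAABAABCCABCBAAABCBCCBCC ⇒ BCC·ABC·BAA·ABC·BCC·BCC·ABC·BCC·BCC·ABC·BAA·BAA·BCC·ABC·BAA·ABC·BCC·BCC·BCC·ABC·BAA·ABC·BAA·BAA·ABC·BAA·BAA·ABC·BAA·BAA·BCC·ABC·BAA·ABC·BCC·BCC·BCC·ABC·BAA·ABC·BAA·BAA·ABC·BAA·BAA·BCC·ABC·BAA·ABC·BAA·BAA·ABC·BAA·BAA·BCC·ABC·BAA·ABC·BCC·BCC·ABC·BCC·BCC·ABC·BAA·BAA·BCC·ABC·BAA·ABC·BCC·BCC·BCC·ABC·BAA·ABC·BAA·BAA·ABC·BAA·BAA
    A ↦ BCC
    B ↦ ABC
    C ↦ BAA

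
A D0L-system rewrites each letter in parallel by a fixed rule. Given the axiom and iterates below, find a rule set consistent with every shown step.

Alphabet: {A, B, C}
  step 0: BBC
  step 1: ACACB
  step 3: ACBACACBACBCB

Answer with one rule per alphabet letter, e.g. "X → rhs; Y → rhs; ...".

  step 0 ⇒ step 1: BBC ⇒ AC·AC·B
    B ↦ AC
    C ↦ B
    A ↦ BC  (constrained at step 1)

A->BC, B->AC, C->B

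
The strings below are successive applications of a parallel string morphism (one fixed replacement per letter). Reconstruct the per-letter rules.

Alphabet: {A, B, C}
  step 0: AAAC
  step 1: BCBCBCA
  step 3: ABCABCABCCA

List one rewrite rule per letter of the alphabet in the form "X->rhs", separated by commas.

A->BC, B->C, C->A

  step 0 ⇒ step 1: AAAC ⇒ BC·BC·BC·A
    A ↦ BC
    C ↦ A
    B ↦ C  (constrained at step 1)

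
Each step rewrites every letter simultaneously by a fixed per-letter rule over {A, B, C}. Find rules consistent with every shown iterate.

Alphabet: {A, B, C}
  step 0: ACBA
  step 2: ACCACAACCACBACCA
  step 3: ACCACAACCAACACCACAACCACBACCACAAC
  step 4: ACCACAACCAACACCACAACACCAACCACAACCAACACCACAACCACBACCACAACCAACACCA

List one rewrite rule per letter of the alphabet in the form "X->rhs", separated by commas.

  step 3 ⇒ step 4: ACCACAACCAACACCACAACCACBACCACAAC ⇒ AC·CA·CA·AC·CA·AC·AC·CA·CA·AC·AC·CA·AC·CA·CA·AC·CA·AC·AC·CA·CA·AC·CA·CB·AC·CA·CA·AC·CA·AC·AC·CA
    A ↦ AC
    B ↦ CB
    C ↦ CA

A->AC, B->CB, C->CA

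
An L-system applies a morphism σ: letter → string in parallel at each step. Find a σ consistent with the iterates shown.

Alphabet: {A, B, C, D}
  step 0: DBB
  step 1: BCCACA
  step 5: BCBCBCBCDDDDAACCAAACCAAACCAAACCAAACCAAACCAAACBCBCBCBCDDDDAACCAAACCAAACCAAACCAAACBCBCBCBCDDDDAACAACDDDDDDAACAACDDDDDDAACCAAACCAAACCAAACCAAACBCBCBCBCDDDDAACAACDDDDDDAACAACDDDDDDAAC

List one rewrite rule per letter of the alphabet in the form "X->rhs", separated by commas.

  step 0 ⇒ step 1: DBB ⇒ BC·CA·CA
    B ↦ CA
    D ↦ BC
    A ↦ DD  (constrained at step 1)
    C ↦ AAC  (constrained at step 1)

A->DD, B->CA, C->AAC, D->BC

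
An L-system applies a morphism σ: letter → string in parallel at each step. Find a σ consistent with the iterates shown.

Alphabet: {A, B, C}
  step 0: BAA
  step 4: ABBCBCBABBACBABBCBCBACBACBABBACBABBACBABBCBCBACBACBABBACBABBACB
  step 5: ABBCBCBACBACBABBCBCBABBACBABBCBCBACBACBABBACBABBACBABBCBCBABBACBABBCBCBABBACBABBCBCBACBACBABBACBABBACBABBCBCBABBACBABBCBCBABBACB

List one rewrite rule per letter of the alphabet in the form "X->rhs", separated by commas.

A->ABB, B->CB, C->A

  step 4 ⇒ step 5: ABBCBCBABBACBABBCBCBACBACBABBACBABBACBABBCBCBACBACBABBACBABBACB ⇒ ABB·CB·CB·A·CB·A·CB·ABB·CB·CB·ABB·A·CB·ABB·CB·CB·A·CB·A·CB·ABB·A·CB·ABB·A·CB·ABB·CB·CB·ABB·A·CB·ABB·CB·CB·ABB·A·CB·ABB·CB·CB·A·CB·A·CB·ABB·A·CB·ABB·A·CB·ABB·CB·CB·ABB·A·CB·ABB·CB·CB·ABB·A·CB
    A ↦ ABB
    B ↦ CB
    C ↦ A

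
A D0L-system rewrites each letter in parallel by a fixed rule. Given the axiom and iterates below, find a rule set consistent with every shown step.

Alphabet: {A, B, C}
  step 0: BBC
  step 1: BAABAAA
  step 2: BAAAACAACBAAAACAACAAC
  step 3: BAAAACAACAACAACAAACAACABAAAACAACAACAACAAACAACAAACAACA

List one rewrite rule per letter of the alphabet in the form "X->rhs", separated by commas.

  step 2 ⇒ step 3: BAAAACAACBAAAACAACAAC ⇒ BAA·AAC·AAC·AAC·AAC·A·AAC·AAC·A·BAA·AAC·AAC·AAC·AAC·A·AAC·AAC·A·AAC·AAC·A
    A ↦ AAC
    B ↦ BAA
    C ↦ A

A->AAC, B->BAA, C->A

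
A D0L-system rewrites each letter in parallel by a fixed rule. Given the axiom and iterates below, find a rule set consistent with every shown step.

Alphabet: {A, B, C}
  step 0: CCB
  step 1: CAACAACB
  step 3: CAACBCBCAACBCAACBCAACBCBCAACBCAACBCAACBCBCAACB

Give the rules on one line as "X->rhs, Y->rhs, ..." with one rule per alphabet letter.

  step 0 ⇒ step 1: CCB ⇒ CAA·CAA·CB
    B ↦ CB
    C ↦ CAA
    A ↦ CB  (constrained at step 1)

A->CB, B->CB, C->CAA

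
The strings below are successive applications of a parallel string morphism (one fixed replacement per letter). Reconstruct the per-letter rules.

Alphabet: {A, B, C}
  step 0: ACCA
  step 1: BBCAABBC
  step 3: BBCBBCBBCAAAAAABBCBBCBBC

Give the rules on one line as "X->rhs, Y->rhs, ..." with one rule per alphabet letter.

  step 0 ⇒ step 1: ACCA ⇒ BBC·A·A·BBC
    A ↦ BBC
    C ↦ A
    B ↦ A  (constrained at step 1)

A->BBC, B->A, C->A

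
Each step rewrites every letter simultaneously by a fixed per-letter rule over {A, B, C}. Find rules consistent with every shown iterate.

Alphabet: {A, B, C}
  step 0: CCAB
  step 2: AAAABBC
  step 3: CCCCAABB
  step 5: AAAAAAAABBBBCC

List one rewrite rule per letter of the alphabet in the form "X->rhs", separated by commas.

A->C, B->A, C->BB

  step 2 ⇒ step 3: AAAABBC ⇒ C·C·C·C·A·A·BB
    A ↦ C
    B ↦ A
    C ↦ BB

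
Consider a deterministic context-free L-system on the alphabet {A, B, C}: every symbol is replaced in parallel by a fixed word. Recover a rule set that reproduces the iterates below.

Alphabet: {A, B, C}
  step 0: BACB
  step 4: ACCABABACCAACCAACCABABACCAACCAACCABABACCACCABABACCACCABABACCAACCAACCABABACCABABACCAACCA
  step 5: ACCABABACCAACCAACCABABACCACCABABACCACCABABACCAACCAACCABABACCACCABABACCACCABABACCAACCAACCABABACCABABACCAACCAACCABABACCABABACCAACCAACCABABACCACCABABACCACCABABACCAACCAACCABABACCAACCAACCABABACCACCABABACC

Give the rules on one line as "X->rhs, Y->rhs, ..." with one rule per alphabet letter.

A->ACC, B->A, C->AB

  step 4 ⇒ step 5: ACCABABACCAACCAACCABABACCAACCAACCABABACCACCABABACCACCABABACCAACCAACCABABACCABABACCAACCA ⇒ ACC·AB·AB·ACC·A·ACC·A·ACC·AB·AB·ACC·ACC·AB·AB·ACC·ACC·AB·AB·ACC·A·ACC·A·ACC·AB·AB·ACC·ACC·AB·AB·ACC·ACC·AB·AB·ACC·A·ACC·A·ACC·AB·AB·ACC·AB·AB·ACC·A·ACC·A·ACC·AB·AB·ACC·AB·AB·ACC·A·ACC·A·ACC·AB·AB·ACC·ACC·AB·AB·ACC·ACC·AB·AB·ACC·A·ACC·A·ACC·AB·AB·ACC·A·ACC·A·ACC·AB·AB·ACC·ACC·AB·AB·ACC
    A ↦ ACC
    B ↦ A
    C ↦ AB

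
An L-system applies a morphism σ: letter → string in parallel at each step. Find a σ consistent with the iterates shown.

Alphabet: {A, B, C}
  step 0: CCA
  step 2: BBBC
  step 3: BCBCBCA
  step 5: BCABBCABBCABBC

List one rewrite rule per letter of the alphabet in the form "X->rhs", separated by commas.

A->B, B->BC, C->A

  step 2 ⇒ step 3: BBBC ⇒ BC·BC·BC·A
    B ↦ BC
    C ↦ A
    A ↦ B  (constrained at step 0)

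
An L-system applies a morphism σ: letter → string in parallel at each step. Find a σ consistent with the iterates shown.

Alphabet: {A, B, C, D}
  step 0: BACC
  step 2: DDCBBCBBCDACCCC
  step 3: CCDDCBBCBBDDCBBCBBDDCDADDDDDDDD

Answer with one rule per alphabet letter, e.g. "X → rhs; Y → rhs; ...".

A->DA, B->CBB, C->DD, D->C

  step 2 ⇒ step 3: DDCBBCBBCDACCCC ⇒ C·C·DD·CBB·CBB·DD·CBB·CBB·DD·C·DA·DD·DD·DD·DD
    A ↦ DA
    B ↦ CBB
    C ↦ DD
    D ↦ C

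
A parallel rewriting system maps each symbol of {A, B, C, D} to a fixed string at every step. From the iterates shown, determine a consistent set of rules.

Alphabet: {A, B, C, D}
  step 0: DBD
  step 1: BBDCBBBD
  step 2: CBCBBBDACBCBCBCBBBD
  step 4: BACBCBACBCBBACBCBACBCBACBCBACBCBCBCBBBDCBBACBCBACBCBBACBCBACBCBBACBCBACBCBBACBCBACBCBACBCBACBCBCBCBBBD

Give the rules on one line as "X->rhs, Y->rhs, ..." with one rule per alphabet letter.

  step 1 ⇒ step 2: BBDCBBBD ⇒ CB·CB·BBD·ACB·CB·CB·CB·BBD
    B ↦ CB
    C ↦ ACB
    D ↦ BBD
    A ↦ B  (constrained at step 2)

A->B, B->CB, C->ACB, D->BBD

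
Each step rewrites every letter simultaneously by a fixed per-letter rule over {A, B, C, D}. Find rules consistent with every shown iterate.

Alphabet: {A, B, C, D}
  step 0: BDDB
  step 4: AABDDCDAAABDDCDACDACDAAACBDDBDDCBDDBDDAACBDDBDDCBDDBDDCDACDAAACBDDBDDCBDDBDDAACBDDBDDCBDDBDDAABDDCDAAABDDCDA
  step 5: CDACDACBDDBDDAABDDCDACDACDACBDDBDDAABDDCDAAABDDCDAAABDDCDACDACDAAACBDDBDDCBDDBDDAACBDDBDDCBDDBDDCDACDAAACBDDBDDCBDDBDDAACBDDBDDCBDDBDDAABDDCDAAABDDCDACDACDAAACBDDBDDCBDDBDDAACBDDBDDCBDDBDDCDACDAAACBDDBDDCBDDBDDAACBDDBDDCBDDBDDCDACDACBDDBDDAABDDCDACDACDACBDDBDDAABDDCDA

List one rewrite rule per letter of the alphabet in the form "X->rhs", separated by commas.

A->CDA, B->C, C->AA, D->BDD

  step 4 ⇒ step 5: AABDDCDAAABDDCDACDACDAAACBDDBDDCBDDBDDAACBDDBDDCBDDBDDCDACDAAACBDDBDDCBDDBDDAACBDDBDDCBDDBDDAABDDCDAAABDDCDA ⇒ CDA·CDA·C·BDD·BDD·AA·BDD·CDA·CDA·CDA·C·BDD·BDD·AA·BDD·CDA·AA·BDD·CDA·AA·BDD·CDA·CDA·CDA·AA·C·BDD·BDD·C·BDD·BDD·AA·C·BDD·BDD·C·BDD·BDD·CDA·CDA·AA·C·BDD·BDD·C·BDD·BDD·AA·C·BDD·BDD·C·BDD·BDD·AA·BDD·CDA·AA·BDD·CDA·CDA·CDA·AA·C·BDD·BDD·C·BDD·BDD·AA·C·BDD·BDD·C·BDD·BDD·CDA·CDA·AA·C·BDD·BDD·C·BDD·BDD·AA·C·BDD·BDD·C·BDD·BDD·CDA·CDA·C·BDD·BDD·AA·BDD·CDA·CDA·CDA·C·BDD·BDD·AA·BDD·CDA
    A ↦ CDA
    B ↦ C
    C ↦ AA
    D ↦ BDD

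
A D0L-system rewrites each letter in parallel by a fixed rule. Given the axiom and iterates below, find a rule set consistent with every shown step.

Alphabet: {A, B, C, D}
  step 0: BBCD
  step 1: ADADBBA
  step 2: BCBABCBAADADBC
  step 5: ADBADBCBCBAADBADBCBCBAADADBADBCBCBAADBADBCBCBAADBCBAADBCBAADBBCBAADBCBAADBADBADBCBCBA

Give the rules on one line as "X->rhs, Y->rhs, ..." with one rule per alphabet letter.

A->BC, B->AD, C->B, D->BA

  step 1 ⇒ step 2: ADADBBA ⇒ BC·BA·BC·BA·AD·AD·BC
    A ↦ BC
    B ↦ AD
    D ↦ BA
  step 0 ⇒ step 1: BBCD ⇒ AD·AD·B·BA
    C ↦ B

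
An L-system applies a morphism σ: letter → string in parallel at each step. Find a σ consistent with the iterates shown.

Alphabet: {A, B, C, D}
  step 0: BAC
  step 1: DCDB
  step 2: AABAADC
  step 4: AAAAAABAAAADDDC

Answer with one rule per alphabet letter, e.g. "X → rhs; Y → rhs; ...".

  step 1 ⇒ step 2: DCDB ⇒ AA·B·AA·DC
    B ↦ DC
    C ↦ B
    D ↦ AA
  step 0 ⇒ step 1: BAC ⇒ DC·D·B
    A ↦ D

A->D, B->DC, C->B, D->AA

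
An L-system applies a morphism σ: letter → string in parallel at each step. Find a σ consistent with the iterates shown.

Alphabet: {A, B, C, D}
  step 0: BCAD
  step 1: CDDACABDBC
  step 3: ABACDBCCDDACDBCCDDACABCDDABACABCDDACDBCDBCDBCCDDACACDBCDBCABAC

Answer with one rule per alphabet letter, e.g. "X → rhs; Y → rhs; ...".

A->AB, B->CDD, C->AC, D->DBC

  step 0 ⇒ step 1: BCAD ⇒ CDD·AC·AB·DBC
    A ↦ AB
    B ↦ CDD
    C ↦ AC
    D ↦ DBC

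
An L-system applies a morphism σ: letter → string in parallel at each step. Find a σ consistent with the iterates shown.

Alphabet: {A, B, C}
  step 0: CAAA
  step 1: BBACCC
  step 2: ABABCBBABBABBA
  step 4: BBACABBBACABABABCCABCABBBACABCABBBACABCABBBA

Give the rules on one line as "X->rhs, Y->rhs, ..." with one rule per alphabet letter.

  step 1 ⇒ step 2: BBACCC ⇒ AB·AB·C·BBA·BBA·BBA
    A ↦ C
    B ↦ AB
    C ↦ BBA

A->C, B->AB, C->BBA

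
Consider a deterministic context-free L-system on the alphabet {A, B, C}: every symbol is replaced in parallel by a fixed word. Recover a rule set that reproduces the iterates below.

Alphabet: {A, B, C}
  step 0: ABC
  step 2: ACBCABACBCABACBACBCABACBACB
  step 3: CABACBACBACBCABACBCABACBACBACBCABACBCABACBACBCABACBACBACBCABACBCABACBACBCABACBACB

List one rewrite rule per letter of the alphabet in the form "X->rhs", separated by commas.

A->CAB, B->ACB, C->ACB

  step 2 ⇒ step 3: ACBCABACBCABACBACBCABACBACB ⇒ CAB·ACB·ACB·ACB·CAB·ACB·CAB·ACB·ACB·ACB·CAB·ACB·CAB·ACB·ACB·CAB·ACB·ACB·ACB·CAB·ACB·CAB·ACB·ACB·CAB·ACB·ACB
    A ↦ CAB
    B ↦ ACB
    C ↦ ACB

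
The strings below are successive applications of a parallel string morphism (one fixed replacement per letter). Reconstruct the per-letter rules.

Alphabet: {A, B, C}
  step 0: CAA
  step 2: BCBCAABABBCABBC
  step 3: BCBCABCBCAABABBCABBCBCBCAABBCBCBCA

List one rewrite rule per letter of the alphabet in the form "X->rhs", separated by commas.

A->AB, B->BC, C->BCA

  step 2 ⇒ step 3: BCBCAABABBCABBC ⇒ BC·BCA·BC·BCA·AB·AB·BC·AB·BC·BC·BCA·AB·BC·BC·BCA
    A ↦ AB
    B ↦ BC
    C ↦ BCA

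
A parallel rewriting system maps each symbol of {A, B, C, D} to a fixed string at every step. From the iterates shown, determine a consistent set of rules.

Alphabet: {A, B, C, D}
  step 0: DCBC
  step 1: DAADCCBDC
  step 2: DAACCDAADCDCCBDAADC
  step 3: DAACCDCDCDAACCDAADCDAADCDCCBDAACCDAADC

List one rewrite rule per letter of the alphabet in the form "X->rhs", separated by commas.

A->C, B->CB, C->DC, D->DAA

  step 2 ⇒ step 3: DAACCDAADCDCCBDAADC ⇒ DAA·C·C·DC·DC·DAA·C·C·DAA·DC·DAA·DC·DC·CB·DAA·C·C·DAA·DC
    A ↦ C
    B ↦ CB
    C ↦ DC
    D ↦ DAA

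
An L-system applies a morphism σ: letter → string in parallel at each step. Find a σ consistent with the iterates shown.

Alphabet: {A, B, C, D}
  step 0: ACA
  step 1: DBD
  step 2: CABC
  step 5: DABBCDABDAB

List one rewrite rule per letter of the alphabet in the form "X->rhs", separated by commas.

A->D, B->AB, C->B, D->C

  step 1 ⇒ step 2: DBD ⇒ C·AB·C
    B ↦ AB
    D ↦ C
  step 0 ⇒ step 1: ACA ⇒ D·B·D
    A ↦ D
  step 0 ⇒ step 1: ACA ⇒ D·B·D
    C ↦ B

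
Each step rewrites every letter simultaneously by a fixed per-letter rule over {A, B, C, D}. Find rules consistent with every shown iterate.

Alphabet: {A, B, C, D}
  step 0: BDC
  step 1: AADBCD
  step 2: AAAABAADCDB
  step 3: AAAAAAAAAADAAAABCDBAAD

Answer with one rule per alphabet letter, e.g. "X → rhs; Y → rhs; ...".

  step 2 ⇒ step 3: AAAABAADCDB ⇒ AA·AA·AA·AA·AAD·AA·AA·B·CD·B·AAD
    A ↦ AA
    B ↦ AAD
    C ↦ CD
    D ↦ B

A->AA, B->AAD, C->CD, D->B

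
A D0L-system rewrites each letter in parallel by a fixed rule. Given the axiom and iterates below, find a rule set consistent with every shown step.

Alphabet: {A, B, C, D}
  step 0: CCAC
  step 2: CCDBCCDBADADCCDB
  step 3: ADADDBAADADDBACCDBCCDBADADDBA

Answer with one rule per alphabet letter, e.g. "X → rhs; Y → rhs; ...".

  step 2 ⇒ step 3: CCDBCCDBADADCCDB ⇒ AD·AD·DB·A·AD·AD·DB·A·CC·DB·CC·DB·AD·AD·DB·A
    A ↦ CC
    B ↦ A
    C ↦ AD
    D ↦ DB

A->CC, B->A, C->AD, D->DB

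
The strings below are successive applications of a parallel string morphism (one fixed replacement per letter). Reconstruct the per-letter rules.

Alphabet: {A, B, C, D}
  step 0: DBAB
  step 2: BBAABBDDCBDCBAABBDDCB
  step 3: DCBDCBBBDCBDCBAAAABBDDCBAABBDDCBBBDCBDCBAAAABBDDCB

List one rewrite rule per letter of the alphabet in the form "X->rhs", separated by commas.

A->B, B->DCB, C->BBD, D->AA

  step 2 ⇒ step 3: BBAABBDDCBDCBAABBDDCB ⇒ DCB·DCB·B·B·DCB·DCB·AA·AA·BBD·DCB·AA·BBD·DCB·B·B·DCB·DCB·AA·AA·BBD·DCB
    A ↦ B
    B ↦ DCB
    C ↦ BBD
    D ↦ AA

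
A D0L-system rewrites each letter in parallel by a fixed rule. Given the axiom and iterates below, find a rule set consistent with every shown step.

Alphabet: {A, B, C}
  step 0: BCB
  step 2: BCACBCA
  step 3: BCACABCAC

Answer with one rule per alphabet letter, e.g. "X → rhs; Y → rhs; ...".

A->C, B->BC, C->A

  step 2 ⇒ step 3: BCACBCA ⇒ BC·A·C·A·BC·A·C
    A ↦ C
    B ↦ BC
    C ↦ A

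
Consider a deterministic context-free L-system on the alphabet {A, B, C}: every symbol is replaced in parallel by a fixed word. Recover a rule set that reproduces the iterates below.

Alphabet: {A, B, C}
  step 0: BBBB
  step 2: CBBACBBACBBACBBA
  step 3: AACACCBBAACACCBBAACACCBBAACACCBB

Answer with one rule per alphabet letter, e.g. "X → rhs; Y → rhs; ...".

A->CBB, B->AC, C->A

  step 2 ⇒ step 3: CBBACBBACBBACBBA ⇒ A·AC·AC·CBB·A·AC·AC·CBB·A·AC·AC·CBB·A·AC·AC·CBB
    A ↦ CBB
    B ↦ AC
    C ↦ A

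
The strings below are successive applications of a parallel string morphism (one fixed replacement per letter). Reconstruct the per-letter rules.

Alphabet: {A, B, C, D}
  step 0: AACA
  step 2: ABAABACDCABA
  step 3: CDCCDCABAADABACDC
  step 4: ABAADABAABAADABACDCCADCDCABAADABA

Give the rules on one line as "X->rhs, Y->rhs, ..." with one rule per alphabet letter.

  step 3 ⇒ step 4: CDCCDCABAADABACDC ⇒ ABA·AD·ABA·ABA·AD·ABA·C·D·C·C·AD·C·D·C·ABA·AD·ABA
    A ↦ C
    B ↦ D
    C ↦ ABA
    D ↦ AD

A->C, B->D, C->ABA, D->AD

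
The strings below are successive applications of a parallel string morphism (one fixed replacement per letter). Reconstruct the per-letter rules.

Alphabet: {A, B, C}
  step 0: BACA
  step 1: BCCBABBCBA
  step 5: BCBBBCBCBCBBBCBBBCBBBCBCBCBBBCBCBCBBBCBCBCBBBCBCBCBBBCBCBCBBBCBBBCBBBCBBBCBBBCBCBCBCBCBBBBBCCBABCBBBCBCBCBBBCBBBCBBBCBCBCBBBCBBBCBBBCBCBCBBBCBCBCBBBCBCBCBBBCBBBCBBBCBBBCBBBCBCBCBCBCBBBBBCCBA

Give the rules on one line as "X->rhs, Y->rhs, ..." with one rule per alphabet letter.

A->CBA, B->BC, C->BB

  step 0 ⇒ step 1: BACA ⇒ BC·CBA·BB·CBA
    A ↦ CBA
    B ↦ BC
    C ↦ BB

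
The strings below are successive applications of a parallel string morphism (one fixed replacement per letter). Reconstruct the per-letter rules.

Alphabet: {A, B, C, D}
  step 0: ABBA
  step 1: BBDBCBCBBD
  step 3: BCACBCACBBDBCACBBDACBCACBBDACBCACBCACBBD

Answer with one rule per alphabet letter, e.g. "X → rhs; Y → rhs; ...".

  step 0 ⇒ step 1: ABBA ⇒ BBD·BC·BC·BBD
    A ↦ BBD
    B ↦ BC
    C ↦ AC  (constrained at step 1)
    D ↦ A  (constrained at step 1)

A->BBD, B->BC, C->AC, D->A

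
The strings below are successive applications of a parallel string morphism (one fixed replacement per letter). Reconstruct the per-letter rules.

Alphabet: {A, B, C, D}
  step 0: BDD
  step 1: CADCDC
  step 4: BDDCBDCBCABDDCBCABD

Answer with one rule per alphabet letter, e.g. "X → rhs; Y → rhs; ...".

A->D, B->CA, C->B, D->DC

  step 0 ⇒ step 1: BDD ⇒ CA·DC·DC
    B ↦ CA
    D ↦ DC
    A ↦ D  (constrained at step 1)
    C ↦ B  (constrained at step 1)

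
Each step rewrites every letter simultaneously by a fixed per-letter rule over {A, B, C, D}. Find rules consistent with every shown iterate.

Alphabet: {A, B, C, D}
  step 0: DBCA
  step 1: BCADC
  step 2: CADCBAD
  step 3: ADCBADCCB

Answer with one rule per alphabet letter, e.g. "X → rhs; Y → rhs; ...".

  step 2 ⇒ step 3: CADCBAD ⇒ AD·C·B·AD·C·C·B
    A ↦ C
    B ↦ C
    C ↦ AD
    D ↦ B

A->C, B->C, C->AD, D->B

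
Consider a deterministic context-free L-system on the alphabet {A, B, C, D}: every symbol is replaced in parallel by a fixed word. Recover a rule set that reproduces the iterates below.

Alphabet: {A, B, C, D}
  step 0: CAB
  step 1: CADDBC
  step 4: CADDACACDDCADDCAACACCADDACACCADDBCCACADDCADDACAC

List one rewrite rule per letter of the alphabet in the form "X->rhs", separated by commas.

  step 0 ⇒ step 1: CAB ⇒ CA·DD·BC
    A ↦ DD
    B ↦ BC
    C ↦ CA
    D ↦ AC  (constrained at step 1)

A->DD, B->BC, C->CA, D->AC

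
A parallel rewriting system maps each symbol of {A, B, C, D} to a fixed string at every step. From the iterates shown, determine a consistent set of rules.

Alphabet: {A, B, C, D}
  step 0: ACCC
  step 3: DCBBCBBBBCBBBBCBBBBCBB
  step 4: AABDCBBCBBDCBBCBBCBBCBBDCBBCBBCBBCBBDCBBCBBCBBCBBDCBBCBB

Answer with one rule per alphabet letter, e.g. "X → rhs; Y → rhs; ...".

  step 3 ⇒ step 4: DCBBCBBBBCBBBBCBBBBCBB ⇒ AAB·D·CBB·CBB·D·CBB·CBB·CBB·CBB·D·CBB·CBB·CBB·CBB·D·CBB·CBB·CBB·CBB·D·CBB·CBB
    B ↦ CBB
    C ↦ D
    D ↦ AAB
    A ↦ B  (constrained at step 0)

A->B, B->CBB, C->D, D->AAB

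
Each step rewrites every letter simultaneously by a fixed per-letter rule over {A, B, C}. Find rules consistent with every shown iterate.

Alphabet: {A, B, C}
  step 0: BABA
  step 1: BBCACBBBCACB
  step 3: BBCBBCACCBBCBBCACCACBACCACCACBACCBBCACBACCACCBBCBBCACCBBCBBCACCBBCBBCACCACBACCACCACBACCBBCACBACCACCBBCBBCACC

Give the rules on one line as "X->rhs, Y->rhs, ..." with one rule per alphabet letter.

  step 0 ⇒ step 1: BABA ⇒ BBC·ACB·BBC·ACB
    A ↦ ACB
    B ↦ BBC
    C ↦ ACC  (constrained at step 1)

A->ACB, B->BBC, C->ACC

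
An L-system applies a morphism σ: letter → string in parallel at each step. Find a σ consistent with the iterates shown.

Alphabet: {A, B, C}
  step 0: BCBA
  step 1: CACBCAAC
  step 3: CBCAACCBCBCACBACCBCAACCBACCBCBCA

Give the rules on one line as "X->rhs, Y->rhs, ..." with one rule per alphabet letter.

  step 0 ⇒ step 1: BCBA ⇒ CA·CB·CA·AC
    A ↦ AC
    B ↦ CA
    C ↦ CB

A->AC, B->CA, C->CB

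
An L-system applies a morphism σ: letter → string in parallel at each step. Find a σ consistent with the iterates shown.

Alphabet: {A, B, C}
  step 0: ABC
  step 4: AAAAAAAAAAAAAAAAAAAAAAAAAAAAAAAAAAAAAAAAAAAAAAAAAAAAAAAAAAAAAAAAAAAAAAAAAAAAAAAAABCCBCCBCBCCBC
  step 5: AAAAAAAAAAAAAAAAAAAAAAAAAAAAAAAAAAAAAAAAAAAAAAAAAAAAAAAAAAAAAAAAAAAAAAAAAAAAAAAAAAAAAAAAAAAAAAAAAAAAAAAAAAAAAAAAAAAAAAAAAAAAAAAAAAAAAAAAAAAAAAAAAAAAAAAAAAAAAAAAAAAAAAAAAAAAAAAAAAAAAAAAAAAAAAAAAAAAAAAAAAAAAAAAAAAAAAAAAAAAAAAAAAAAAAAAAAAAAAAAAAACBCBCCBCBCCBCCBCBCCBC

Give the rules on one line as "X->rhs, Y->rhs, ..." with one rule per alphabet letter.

  step 4 ⇒ step 5: AAAAAAAAAAAAAAAAAAAAAAAAAAAAAAAAAAAAAAAAAAAAAAAAAAAAAAAAAAAAAAAAAAAAAAAAAAAAAAAAABCCBCCBCBCCBC ⇒ AAA·AAA·AAA·AAA·AAA·AAA·AAA·AAA·AAA·AAA·AAA·AAA·AAA·AAA·AAA·AAA·AAA·AAA·AAA·AAA·AAA·AAA·AAA·AAA·AAA·AAA·AAA·AAA·AAA·AAA·AAA·AAA·AAA·AAA·AAA·AAA·AAA·AAA·AAA·AAA·AAA·AAA·AAA·AAA·AAA·AAA·AAA·AAA·AAA·AAA·AAA·AAA·AAA·AAA·AAA·AAA·AAA·AAA·AAA·AAA·AAA·AAA·AAA·AAA·AAA·AAA·AAA·AAA·AAA·AAA·AAA·AAA·AAA·AAA·AAA·AAA·AAA·AAA·AAA·AAA·AAA·C·BC·BC·C·BC·BC·C·BC·C·BC·BC·C·BC
    A ↦ AAA
    B ↦ C
    C ↦ BC

A->AAA, B->C, C->BC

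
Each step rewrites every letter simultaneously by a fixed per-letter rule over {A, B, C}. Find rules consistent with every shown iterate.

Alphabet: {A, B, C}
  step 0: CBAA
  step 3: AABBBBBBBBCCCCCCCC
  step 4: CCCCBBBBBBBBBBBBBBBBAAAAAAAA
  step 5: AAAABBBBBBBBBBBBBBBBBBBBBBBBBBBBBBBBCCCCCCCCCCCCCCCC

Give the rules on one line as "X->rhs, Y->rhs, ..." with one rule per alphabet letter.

A->CC, B->BB, C->A

  step 4 ⇒ step 5: CCCCBBBBBBBBBBBBBBBBAAAAAAAA ⇒ A·A·A·A·BB·BB·BB·BB·BB·BB·BB·BB·BB·BB·BB·BB·BB·BB·BB·BB·CC·CC·CC·CC·CC·CC·CC·CC
    A ↦ CC
    B ↦ BB
    C ↦ A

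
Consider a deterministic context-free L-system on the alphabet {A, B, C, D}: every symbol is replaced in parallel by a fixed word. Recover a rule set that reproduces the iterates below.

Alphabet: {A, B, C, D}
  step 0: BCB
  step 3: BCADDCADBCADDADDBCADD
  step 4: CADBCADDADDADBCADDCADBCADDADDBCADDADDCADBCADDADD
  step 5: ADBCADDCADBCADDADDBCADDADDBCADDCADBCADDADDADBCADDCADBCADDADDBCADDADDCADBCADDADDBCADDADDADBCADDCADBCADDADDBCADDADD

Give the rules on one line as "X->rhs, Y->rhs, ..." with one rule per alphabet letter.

  step 4 ⇒ step 5: CADBCADDADDADBCADDCADBCADDADDBCADDADDCADBCADDADD ⇒ AD·BC·ADD·C·AD·BC·ADD·ADD·BC·ADD·ADD·BC·ADD·C·AD·BC·ADD·ADD·AD·BC·ADD·C·AD·BC·ADD·ADD·BC·ADD·ADD·C·AD·BC·ADD·ADD·BC·ADD·ADD·AD·BC·ADD·C·AD·BC·ADD·ADD·BC·ADD·ADD
    A ↦ BC
    B ↦ C
    C ↦ AD
    D ↦ ADD

A->BC, B->C, C->AD, D->ADD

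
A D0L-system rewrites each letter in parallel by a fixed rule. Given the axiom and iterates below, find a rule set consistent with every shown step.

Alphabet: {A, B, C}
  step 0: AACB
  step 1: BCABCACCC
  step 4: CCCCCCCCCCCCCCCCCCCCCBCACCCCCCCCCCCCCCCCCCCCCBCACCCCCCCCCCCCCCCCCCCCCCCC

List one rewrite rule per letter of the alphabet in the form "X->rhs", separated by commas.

A->BCA, B->C, C->CC

  step 0 ⇒ step 1: AACB ⇒ BCA·BCA·CC·C
    A ↦ BCA
    B ↦ C
    C ↦ CC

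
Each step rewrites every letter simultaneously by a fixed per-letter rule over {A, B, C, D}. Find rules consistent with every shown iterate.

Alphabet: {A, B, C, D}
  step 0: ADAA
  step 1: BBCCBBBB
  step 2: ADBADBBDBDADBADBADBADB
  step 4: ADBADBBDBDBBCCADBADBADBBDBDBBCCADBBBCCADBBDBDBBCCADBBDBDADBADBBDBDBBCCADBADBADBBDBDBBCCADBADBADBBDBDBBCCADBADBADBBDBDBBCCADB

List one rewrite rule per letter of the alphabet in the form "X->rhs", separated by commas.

  step 1 ⇒ step 2: BBCCBBBB ⇒ ADB·ADB·BD·BD·ADB·ADB·ADB·ADB
    B ↦ ADB
    C ↦ BD
  step 0 ⇒ step 1: ADAA ⇒ BB·CC·BB·BB
    A ↦ BB
  step 0 ⇒ step 1: ADAA ⇒ BB·CC·BB·BB
    D ↦ CC

A->BB, B->ADB, C->BD, D->CC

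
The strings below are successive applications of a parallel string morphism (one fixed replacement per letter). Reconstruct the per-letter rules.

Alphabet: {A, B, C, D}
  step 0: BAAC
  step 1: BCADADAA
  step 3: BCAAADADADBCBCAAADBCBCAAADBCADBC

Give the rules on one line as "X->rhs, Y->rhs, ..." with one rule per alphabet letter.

  step 0 ⇒ step 1: BAAC ⇒ BC·AD·AD·AA
    A ↦ AD
    B ↦ BC
    C ↦ AA
    D ↦ BC  (constrained at step 1)

A->AD, B->BC, C->AA, D->BC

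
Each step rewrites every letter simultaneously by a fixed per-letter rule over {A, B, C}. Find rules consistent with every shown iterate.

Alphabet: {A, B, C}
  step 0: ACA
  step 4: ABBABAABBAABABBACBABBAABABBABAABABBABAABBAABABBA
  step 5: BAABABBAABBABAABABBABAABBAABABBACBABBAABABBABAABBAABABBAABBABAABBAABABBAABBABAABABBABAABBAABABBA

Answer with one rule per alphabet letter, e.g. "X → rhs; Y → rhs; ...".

A->BA, B->AB, C->CB

  step 4 ⇒ step 5: ABBABAABBAABABBACBABBAABABBABAABABBABAABBAABABBA ⇒ BA·AB·AB·BA·AB·BA·BA·AB·AB·BA·BA·AB·BA·AB·AB·BA·CB·AB·BA·AB·AB·BA·BA·AB·BA·AB·AB·BA·AB·BA·BA·AB·BA·AB·AB·BA·AB·BA·BA·AB·AB·BA·BA·AB·BA·AB·AB·BA
    A ↦ BA
    B ↦ AB
    C ↦ CB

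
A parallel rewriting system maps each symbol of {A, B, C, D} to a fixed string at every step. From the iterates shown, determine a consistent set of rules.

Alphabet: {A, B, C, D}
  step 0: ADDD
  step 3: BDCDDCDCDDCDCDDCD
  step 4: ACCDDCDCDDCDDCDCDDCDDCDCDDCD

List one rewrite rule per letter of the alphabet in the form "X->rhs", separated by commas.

  step 3 ⇒ step 4: BDCDDCDCDDCDCDDCD ⇒ AC·CD·D·CD·CD·D·CD·D·CD·CD·D·CD·D·CD·CD·D·CD
    B ↦ AC
    C ↦ D
    D ↦ CD
    A ↦ B  (constrained at step 0)

A->B, B->AC, C->D, D->CD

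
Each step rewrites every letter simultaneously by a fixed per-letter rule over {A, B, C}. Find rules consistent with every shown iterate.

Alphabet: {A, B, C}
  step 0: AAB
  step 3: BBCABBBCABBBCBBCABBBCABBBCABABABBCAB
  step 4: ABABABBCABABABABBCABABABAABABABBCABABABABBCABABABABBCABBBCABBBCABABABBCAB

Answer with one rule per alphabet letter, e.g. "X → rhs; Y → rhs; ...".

  step 3 ⇒ step 4: BBCABBBCABBBCBBCABBBCABBBCABABABBCAB ⇒ AB·AB·A·BBC·AB·AB·AB·A·BBC·AB·AB·AB·A·AB·AB·A·BBC·AB·AB·AB·A·BBC·AB·AB·AB·A·BBC·AB·BBC·AB·BBC·AB·AB·A·BBC·AB
    A ↦ BBC
    B ↦ AB
    C ↦ A

A->BBC, B->AB, C->A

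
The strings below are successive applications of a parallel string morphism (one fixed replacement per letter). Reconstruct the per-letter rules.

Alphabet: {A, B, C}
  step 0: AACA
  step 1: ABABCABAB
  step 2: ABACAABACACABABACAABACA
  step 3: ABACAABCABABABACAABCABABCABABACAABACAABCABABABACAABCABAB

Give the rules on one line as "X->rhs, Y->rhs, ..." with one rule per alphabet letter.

A->AB, B->ACA, C->CAB

  step 2 ⇒ step 3: ABACAABACACABABACAABACA ⇒ AB·ACA·AB·CAB·AB·AB·ACA·AB·CAB·AB·CAB·AB·ACA·AB·ACA·AB·CAB·AB·AB·ACA·AB·CAB·AB
    A ↦ AB
    B ↦ ACA
    C ↦ CAB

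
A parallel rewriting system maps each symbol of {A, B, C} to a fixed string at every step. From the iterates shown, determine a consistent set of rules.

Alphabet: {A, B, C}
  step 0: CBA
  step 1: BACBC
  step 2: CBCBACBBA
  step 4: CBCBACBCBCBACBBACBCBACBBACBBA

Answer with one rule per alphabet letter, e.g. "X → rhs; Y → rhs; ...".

  step 1 ⇒ step 2: BACBC ⇒ CB·C·BA·CB·BA
    A ↦ C
    B ↦ CB
    C ↦ BA

A->C, B->CB, C->BA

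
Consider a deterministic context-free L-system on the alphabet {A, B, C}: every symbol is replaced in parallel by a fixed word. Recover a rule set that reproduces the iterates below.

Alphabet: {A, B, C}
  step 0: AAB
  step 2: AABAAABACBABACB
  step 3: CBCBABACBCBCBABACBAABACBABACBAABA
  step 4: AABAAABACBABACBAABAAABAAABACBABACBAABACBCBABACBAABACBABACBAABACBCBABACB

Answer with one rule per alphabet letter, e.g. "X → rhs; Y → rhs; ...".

A->CB, B->ABA, C->A

  step 3 ⇒ step 4: CBCBABACBCBCBABACBAABACBABACBAABA ⇒ A·ABA·A·ABA·CB·ABA·CB·A·ABA·A·ABA·A·ABA·CB·ABA·CB·A·ABA·CB·CB·ABA·CB·A·ABA·CB·ABA·CB·A·ABA·CB·CB·ABA·CB
    A ↦ CB
    B ↦ ABA
    C ↦ A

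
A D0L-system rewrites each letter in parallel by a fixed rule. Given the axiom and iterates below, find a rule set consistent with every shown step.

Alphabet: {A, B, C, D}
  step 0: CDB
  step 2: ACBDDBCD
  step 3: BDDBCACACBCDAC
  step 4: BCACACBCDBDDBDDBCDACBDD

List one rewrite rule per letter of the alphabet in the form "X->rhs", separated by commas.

A->BD, B->BC, C->D, D->AC

  step 3 ⇒ step 4: BDDBCACACBCDAC ⇒ BC·AC·AC·BC·D·BD·D·BD·D·BC·D·AC·BD·D
    A ↦ BD
    B ↦ BC
    C ↦ D
    D ↦ AC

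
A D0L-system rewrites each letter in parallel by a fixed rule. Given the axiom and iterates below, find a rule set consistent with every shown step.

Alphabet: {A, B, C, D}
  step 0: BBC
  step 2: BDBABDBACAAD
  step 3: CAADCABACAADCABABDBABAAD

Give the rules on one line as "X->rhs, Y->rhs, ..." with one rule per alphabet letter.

A->BA, B->CA, C->BD, D->AD

  step 2 ⇒ step 3: BDBABDBACAAD ⇒ CA·AD·CA·BA·CA·AD·CA·BA·BD·BA·BA·AD
    A ↦ BA
    B ↦ CA
    C ↦ BD
    D ↦ AD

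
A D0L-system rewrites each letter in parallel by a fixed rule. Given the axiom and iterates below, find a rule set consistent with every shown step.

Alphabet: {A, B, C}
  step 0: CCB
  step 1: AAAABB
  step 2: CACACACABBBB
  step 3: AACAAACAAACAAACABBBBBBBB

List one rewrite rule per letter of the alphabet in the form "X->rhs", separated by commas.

  step 2 ⇒ step 3: CACACACABBBB ⇒ AA·CA·AA·CA·AA·CA·AA·CA·BB·BB·BB·BB
    A ↦ CA
    B ↦ BB
    C ↦ AA

A->CA, B->BB, C->AA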